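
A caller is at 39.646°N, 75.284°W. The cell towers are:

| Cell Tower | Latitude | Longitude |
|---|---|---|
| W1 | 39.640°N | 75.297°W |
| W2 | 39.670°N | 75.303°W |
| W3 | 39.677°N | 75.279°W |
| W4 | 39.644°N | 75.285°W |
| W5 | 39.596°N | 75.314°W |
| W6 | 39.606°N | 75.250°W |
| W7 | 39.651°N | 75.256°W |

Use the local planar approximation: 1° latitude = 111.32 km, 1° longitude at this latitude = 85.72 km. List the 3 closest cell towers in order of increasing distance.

W4, W1, W7

Distances from 39.646°N, 75.284°W:
W1: √((-0.006·111.32)² + (-0.013·85.72)²) = √(0.44612 + 1.24180) = 1.299 km
W2: √((0.024·111.32)² + (-0.019·85.72)²) = √(7.13787 + 2.65260) = 3.129 km
W3: √((0.031·111.32)² + (0.005·85.72)²) = √(11.90885 + 0.18370) = 3.477 km
W4: √((-0.002·111.32)² + (-0.001·85.72)²) = √(0.04957 + 0.00735) = 0.239 km
W5: √((-0.050·111.32)² + (-0.030·85.72)²) = √(30.98036 + 6.61313) = 6.131 km
W6: √((-0.040·111.32)² + (0.034·85.72)²) = √(19.82743 + 8.49419) = 5.322 km
W7: √((0.005·111.32)² + (0.028·85.72)²) = √(0.30980 + 5.76077) = 2.464 km
Sorted: W4 (0.239 km) < W1 (1.299 km) < W7 (2.464 km) < W2 (3.129 km) < W3 (3.477 km) < …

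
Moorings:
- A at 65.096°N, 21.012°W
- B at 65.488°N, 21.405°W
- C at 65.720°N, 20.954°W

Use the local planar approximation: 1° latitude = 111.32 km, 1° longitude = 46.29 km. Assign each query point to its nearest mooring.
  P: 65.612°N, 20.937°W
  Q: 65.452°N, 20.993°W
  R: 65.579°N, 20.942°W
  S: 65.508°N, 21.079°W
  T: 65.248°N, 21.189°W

P→C; Q→B; R→C; S→B; T→A

P at 65.612°N, 20.937°W:
  A: √((-0.516·111.32)² + (-0.075·46.29)²) = √(3299.48227 + 12.05305) = 57.546 km
  B: √((-0.124·111.32)² + (-0.468·46.29)²) = √(190.54158 + 469.31676) = 25.688 km
  C: √((0.108·111.32)² + (-0.017·46.29)²) = √(144.54195 + 0.61926) = 12.048 km
  → nearest: C (12.048 km)
Q at 65.452°N, 20.993°W:
  A: √((-0.356·111.32)² + (-0.019·46.29)²) = √(1570.53056 + 0.77354) = 39.640 km
  B: √((0.036·111.32)² + (-0.412·46.29)²) = √(16.06022 + 363.72135) = 19.488 km
  C: √((0.268·111.32)² + (0.039·46.29)²) = √(890.05324 + 3.25914) = 29.888 km
  → nearest: B (19.488 km)
R at 65.579°N, 20.942°W:
  A: √((-0.483·111.32)² + (-0.070·46.29)²) = √(2890.95051 + 10.49954) = 53.865 km
  B: √((-0.091·111.32)² + (-0.463·46.29)²) = √(102.61933 + 459.34220) = 23.706 km
  C: √((0.141·111.32)² + (-0.012·46.29)²) = √(246.36818 + 0.30856) = 15.706 km
  → nearest: C (15.706 km)
S at 65.508°N, 21.079°W:
  A: √((-0.412·111.32)² + (0.067·46.29)²) = √(2103.49182 + 9.61887) = 45.969 km
  B: √((-0.020·111.32)² + (-0.326·46.29)²) = √(4.95686 + 227.72440) = 15.254 km
  C: √((0.212·111.32)² + (0.125·46.29)²) = √(556.95245 + 33.48069) = 24.299 km
  → nearest: B (15.254 km)
T at 65.248°N, 21.189°W:
  A: √((-0.152·111.32)² + (0.177·46.29)²) = √(286.30806 + 67.13066) = 18.800 km
  B: √((0.240·111.32)² + (-0.216·46.29)²) = √(713.78740 + 99.97280) = 28.526 km
  C: √((0.472·111.32)² + (0.235·46.29)²) = √(2760.77105 + 118.33415) = 53.657 km
  → nearest: A (18.800 km)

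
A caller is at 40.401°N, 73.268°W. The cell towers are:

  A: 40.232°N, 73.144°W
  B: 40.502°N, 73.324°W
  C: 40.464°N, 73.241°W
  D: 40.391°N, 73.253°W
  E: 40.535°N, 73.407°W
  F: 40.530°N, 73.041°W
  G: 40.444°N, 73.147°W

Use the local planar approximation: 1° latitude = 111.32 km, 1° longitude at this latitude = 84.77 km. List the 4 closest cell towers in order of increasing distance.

D, C, G, B

Distances from 40.401°N, 73.268°W:
A: 21.550 km
B: 12.204 km
C: 7.377 km
D: 1.690 km
E: 19.009 km
F: 24.010 km
G: 11.319 km
Sorted: D (1.690 km) < C (7.377 km) < G (11.319 km) < B (12.204 km) < E (19.009 km) < A (21.550 km) < …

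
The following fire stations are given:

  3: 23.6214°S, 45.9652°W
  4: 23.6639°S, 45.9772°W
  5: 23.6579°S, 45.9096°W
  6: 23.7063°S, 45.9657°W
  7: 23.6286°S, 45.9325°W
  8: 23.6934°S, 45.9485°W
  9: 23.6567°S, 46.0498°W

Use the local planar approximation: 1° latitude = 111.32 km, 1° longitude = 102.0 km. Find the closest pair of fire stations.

Pairwise distances:
3–4: 4.8869 km
3–5: 6.9765 km
3–6: 9.4512 km
3–7: 3.4304 km
3–8: 8.1940 km
3–9: 9.4818 km
4–5: 6.9275 km
4–6: 4.8635 km
4–7: 6.0191 km
4–8: 4.3993 km
4–9: 7.4484 km
5–6: 7.8596 km
5–7: 4.0118 km
5–8: 5.6001 km
5–9: 14.3010 km
6–7: 9.2888 km
6–8: 2.2672 km
6–9: 10.2016 km
7–8: 7.3958 km
7–9: 12.3668 km
8–9: 11.1110 km
Closest pair: 6–8 at 2.2672 km.

6 and 8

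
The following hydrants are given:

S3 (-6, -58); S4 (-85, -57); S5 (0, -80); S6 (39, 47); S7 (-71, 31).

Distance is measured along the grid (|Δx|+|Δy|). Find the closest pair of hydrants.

Pairwise distances:
S3–S5: |6| + |-22| = 6 + 22 = 28
S3–S4: |-79| + |1| = 79 + 1 = 80
S4–S7: |14| + |88| = 14 + 88 = 102
S4–S5: |85| + |-23| = 85 + 23 = 108
S6–S7: |-110| + |-16| = 110 + 16 = 126
S3–S6: |45| + |105| = 45 + 105 = 150
S3–S7: |-65| + |89| = 65 + 89 = 154
S5–S6: |39| + |127| = 39 + 127 = 166
S5–S7: |-71| + |111| = 71 + 111 = 182
S4–S6: |124| + |104| = 124 + 104 = 228
Closest pair: S3–S5 at 28.

S3 and S5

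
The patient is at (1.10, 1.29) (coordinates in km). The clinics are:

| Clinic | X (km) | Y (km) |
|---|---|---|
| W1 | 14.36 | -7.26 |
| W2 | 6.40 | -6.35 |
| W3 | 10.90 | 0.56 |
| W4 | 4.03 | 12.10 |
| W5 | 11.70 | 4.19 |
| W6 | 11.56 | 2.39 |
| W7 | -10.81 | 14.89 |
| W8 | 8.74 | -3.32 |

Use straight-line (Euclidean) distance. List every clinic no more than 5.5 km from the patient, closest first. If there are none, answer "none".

Distances from (1.10, 1.29):
W1: 15.78 km
W2: 9.30 km
W3: 9.83 km
W4: 11.20 km
W5: 10.99 km
W6: 10.52 km
W7: 18.08 km
W8: 8.92 km
Threshold 5.5 km: none within range.

none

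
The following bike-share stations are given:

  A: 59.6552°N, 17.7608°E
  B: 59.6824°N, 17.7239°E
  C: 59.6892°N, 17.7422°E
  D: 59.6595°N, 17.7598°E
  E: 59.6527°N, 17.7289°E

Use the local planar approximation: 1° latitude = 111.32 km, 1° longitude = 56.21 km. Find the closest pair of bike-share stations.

A and D

Pairwise distances:
A–B: 3.6702 km
A–C: 3.9266 km
A–D: 0.4820 km
A–E: 1.8146 km
B–C: 1.2772 km
B–D: 3.2513 km
B–E: 3.3181 km
C–D: 3.4510 km
C–E: 4.1314 km
D–E: 1.8947 km
Closest pair: A–D at 0.4820 km.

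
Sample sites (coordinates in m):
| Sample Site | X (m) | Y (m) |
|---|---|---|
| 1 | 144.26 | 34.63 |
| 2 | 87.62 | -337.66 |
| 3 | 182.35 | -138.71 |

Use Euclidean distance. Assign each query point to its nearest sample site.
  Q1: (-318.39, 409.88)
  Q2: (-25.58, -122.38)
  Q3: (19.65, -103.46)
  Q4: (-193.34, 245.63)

Q1 at (-318.39, 409.88):
  1: 595.70 m
  2: 850.68 m
  3: 742.76 m
  → nearest: 1 (595.70 m)
Q2 at (-25.58, -122.38):
  1: 231.30 m
  2: 243.23 m
  3: 208.57 m
  → nearest: 3 (208.57 m)
Q3 at (19.65, -103.46):
  1: 186.00 m
  2: 243.86 m
  3: 166.47 m
  → nearest: 3 (166.47 m)
Q4 at (-193.34, 245.63):
  1: 398.11 m
  2: 647.43 m
  3: 537.46 m
  → nearest: 1 (398.11 m)

Q1→1; Q2→3; Q3→3; Q4→1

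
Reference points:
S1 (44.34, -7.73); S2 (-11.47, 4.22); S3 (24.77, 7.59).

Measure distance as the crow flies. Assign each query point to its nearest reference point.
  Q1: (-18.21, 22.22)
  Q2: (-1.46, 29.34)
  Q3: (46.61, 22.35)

Q1 at (-18.21, 22.22):
  S1: 69.35
  S2: 19.22
  S3: 45.40
  → nearest: S2 (19.22)
Q2 at (-1.46, 29.34):
  S1: 58.92
  S2: 27.04
  S3: 34.07
  → nearest: S2 (27.04)
Q3 at (46.61, 22.35):
  S1: 30.17
  S2: 60.84
  S3: 26.36
  → nearest: S3 (26.36)

Q1→S2; Q2→S2; Q3→S3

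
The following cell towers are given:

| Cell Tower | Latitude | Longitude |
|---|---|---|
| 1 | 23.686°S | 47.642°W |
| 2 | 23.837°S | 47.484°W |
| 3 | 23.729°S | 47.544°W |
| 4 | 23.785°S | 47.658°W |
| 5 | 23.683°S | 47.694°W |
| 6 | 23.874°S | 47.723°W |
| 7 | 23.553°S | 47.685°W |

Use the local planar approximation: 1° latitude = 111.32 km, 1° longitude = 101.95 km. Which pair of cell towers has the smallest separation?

Pairwise distances:
1–5: 5.312 km
1–3: 11.079 km
1–4: 11.141 km
4–6: 11.919 km
4–5: 11.933 km
3–4: 13.189 km
2–3: 13.489 km
5–7: 14.501 km
1–7: 15.441 km
3–5: 16.127 km
2–4: 18.660 km
5–6: 21.467 km
1–6: 22.498 km
1–2: 23.281 km
3–7: 24.300 km
3–6: 24.363 km
2–6: 24.712 km
4–7: 25.973 km
2–5: 27.427 km
6–7: 35.943 km
2–7: 37.675 km
Closest pair: 1–5 at 5.312 km.

1 and 5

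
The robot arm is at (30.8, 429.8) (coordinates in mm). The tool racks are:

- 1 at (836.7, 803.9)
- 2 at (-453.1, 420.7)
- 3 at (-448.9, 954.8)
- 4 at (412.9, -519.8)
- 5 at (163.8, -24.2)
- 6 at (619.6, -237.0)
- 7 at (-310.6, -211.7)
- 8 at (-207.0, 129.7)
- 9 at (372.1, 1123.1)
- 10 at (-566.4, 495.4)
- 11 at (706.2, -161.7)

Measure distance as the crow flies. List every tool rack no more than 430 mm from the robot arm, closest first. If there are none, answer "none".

8

Distances from (30.8, 429.8):
1: √((805.9)² + (374.1)²) = √(649474.810 + 139950.810) = 888.5 mm
2: √((-483.9)² + (-9.1)²) = √(234159.210 + 82.810) = 484.0 mm
3: √((-479.7)² + (525.0)²) = √(230112.090 + 275625.000) = 711.2 mm
4: √((382.1)² + (-949.6)²) = √(146000.410 + 901740.160) = 1023.6 mm
5: √((133.0)² + (-454.0)²) = √(17689.000 + 206116.000) = 473.1 mm
6: √((588.8)² + (-666.8)²) = √(346685.440 + 444622.240) = 889.6 mm
7: √((-341.4)² + (-641.5)²) = √(116553.960 + 411522.250) = 726.7 mm
8: √((-237.8)² + (-300.1)²) = √(56548.840 + 90060.010) = 382.9 mm
9: √((341.3)² + (693.3)²) = √(116485.690 + 480664.890) = 772.8 mm
10: √((-597.2)² + (65.6)²) = √(356647.840 + 4303.360) = 600.8 mm
11: √((675.4)² + (-591.5)²) = √(456165.160 + 349872.250) = 897.8 mm
Threshold 430 mm: 8 (382.9 mm) is within range.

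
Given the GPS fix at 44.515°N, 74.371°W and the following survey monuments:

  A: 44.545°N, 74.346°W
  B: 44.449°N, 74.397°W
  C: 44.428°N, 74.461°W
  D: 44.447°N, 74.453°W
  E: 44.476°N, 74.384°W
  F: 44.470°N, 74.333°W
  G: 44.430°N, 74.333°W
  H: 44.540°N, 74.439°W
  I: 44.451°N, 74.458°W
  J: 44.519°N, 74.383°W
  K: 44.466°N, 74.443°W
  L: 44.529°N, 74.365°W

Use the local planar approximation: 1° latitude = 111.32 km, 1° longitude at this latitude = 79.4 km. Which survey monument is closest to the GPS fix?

Distances from 44.515°N, 74.371°W:
A: √((0.030·111.32)² + (0.025·79.4)²) = √(11.15293 + 3.94022) = 3.885 km
B: √((-0.066·111.32)² + (-0.026·79.4)²) = √(53.98017 + 4.26175) = 7.632 km
C: √((-0.087·111.32)² + (-0.090·79.4)²) = √(93.79613 + 51.06532) = 12.036 km
D: √((-0.068·111.32)² + (-0.082·79.4)²) = √(57.30127 + 42.39052) = 9.985 km
E: √((-0.039·111.32)² + (-0.013·79.4)²) = √(18.84845 + 1.06544) = 4.462 km
F: √((-0.045·111.32)² + (0.038·79.4)²) = √(25.09409 + 9.10350) = 5.848 km
G: √((-0.085·111.32)² + (0.038·79.4)²) = √(89.53323 + 9.10350) = 9.932 km
H: √((0.025·111.32)² + (-0.068·79.4)²) = √(7.74509 + 29.15136) = 6.074 km
I: √((-0.064·111.32)² + (-0.087·79.4)²) = √(50.75822 + 47.71770) = 9.924 km
J: √((0.004·111.32)² + (-0.012·79.4)²) = √(0.19827 + 0.90783) = 1.052 km
K: √((-0.049·111.32)² + (-0.072·79.4)²) = √(29.75353 + 32.68180) = 7.902 km
L: √((0.014·111.32)² + (0.006·79.4)²) = √(2.42886 + 0.22696) = 1.630 km
Minimum: J at 1.052 km.

J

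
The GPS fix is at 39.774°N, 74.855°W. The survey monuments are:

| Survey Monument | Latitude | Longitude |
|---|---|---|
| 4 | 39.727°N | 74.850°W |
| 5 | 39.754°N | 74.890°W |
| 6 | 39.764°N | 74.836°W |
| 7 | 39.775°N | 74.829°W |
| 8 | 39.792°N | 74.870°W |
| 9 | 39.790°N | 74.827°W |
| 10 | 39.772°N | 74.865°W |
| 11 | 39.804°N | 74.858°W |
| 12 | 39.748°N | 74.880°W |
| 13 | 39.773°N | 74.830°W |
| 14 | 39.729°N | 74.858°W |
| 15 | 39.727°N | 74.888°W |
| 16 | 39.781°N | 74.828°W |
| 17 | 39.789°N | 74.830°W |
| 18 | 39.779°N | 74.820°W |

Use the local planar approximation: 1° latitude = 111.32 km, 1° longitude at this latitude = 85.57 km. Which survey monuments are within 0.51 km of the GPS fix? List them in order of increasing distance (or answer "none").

none

Distances from 39.774°N, 74.855°W:
4: √((-0.047·111.32)² + (0.005·85.57)²) = √(27.37424 + 0.18306) = 5.250 km
5: √((-0.020·111.32)² + (-0.035·85.57)²) = √(4.95686 + 8.96973) = 3.732 km
6: √((-0.010·111.32)² + (0.019·85.57)²) = √(1.23921 + 2.64332) = 1.970 km
7: √((0.001·111.32)² + (0.026·85.57)²) = √(0.01239 + 4.94982) = 2.228 km
8: √((0.018·111.32)² + (-0.015·85.57)²) = √(4.01505 + 1.64750) = 2.380 km
9: √((0.016·111.32)² + (0.028·85.57)²) = √(3.17239 + 5.74062) = 2.985 km
10: √((-0.002·111.32)² + (-0.010·85.57)²) = √(0.04957 + 0.73222) = 0.884 km
11: √((0.030·111.32)² + (-0.003·85.57)²) = √(11.15293 + 0.06590) = 3.349 km
12: √((-0.026·111.32)² + (-0.025·85.57)²) = √(8.37709 + 4.57639) = 3.599 km
13: √((-0.001·111.32)² + (0.025·85.57)²) = √(0.01239 + 4.57639) = 2.142 km
14: √((-0.045·111.32)² + (-0.003·85.57)²) = √(25.09409 + 0.06590) = 5.016 km
15: √((-0.047·111.32)² + (-0.033·85.57)²) = √(27.37424 + 7.97390) = 5.945 km
16: √((0.007·111.32)² + (0.027·85.57)²) = √(0.60721 + 5.33790) = 2.438 km
17: √((0.015·111.32)² + (0.025·85.57)²) = √(2.78823 + 4.57639) = 2.714 km
18: √((0.005·111.32)² + (0.035·85.57)²) = √(0.30980 + 8.96973) = 3.046 km
Threshold 0.51 km: none within range.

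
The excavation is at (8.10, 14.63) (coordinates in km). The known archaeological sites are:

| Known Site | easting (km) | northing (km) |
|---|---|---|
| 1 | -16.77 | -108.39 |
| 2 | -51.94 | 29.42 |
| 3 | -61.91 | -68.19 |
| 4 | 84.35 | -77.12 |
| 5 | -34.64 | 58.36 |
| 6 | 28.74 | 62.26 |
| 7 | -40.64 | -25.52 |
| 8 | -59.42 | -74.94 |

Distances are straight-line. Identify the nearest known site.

Distances from (8.10, 14.63):
1: 125.51 km
2: 61.83 km
3: 108.45 km
4: 119.30 km
5: 61.15 km
6: 51.91 km
7: 63.15 km
8: 112.17 km
Minimum: 6 at 51.91 km.

6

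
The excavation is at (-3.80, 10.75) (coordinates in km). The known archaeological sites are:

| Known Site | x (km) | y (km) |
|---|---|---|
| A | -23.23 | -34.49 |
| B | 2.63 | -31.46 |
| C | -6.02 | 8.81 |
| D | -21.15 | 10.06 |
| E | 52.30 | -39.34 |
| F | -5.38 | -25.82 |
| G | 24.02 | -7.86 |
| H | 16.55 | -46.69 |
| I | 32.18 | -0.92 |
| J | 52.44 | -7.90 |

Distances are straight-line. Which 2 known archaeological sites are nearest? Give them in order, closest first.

C, D

Distances from (-3.80, 10.75):
A: 49.24 km
B: 42.70 km
C: 2.95 km
D: 17.36 km
E: 75.21 km
F: 36.60 km
G: 33.47 km
H: 60.94 km
I: 37.83 km
J: 59.25 km
Sorted: C (2.95 km) < D (17.36 km) < G (33.47 km) < F (36.60 km) < …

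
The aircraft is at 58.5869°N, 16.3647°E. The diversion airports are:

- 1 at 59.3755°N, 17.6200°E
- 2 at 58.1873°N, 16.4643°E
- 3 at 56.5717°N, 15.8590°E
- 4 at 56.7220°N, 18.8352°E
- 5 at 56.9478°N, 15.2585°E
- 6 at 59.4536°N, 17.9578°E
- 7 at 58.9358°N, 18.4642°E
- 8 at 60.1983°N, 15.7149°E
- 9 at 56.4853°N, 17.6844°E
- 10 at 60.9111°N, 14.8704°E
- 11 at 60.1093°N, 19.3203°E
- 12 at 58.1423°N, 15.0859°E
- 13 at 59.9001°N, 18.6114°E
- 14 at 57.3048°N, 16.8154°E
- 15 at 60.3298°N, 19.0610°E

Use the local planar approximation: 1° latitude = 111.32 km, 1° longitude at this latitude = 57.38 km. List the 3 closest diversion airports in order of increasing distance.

2, 12, 1

Distances from 58.5869°N, 16.3647°E:
1: 113.5550 km
2: 44.8491 km
3: 226.2009 km
4: 251.3825 km
5: 193.1897 km
6: 132.9088 km
7: 126.5755 km
8: 183.2151 km
9: 245.9001 km
10: 272.5675 km
11: 239.7558 km
12: 88.5088 km
13: 194.9088 km
14: 145.0474 km
15: 248.1531 km
Sorted: 2 (44.8491 km) < 12 (88.5088 km) < 1 (113.5550 km) < 7 (126.5755 km) < 6 (132.9088 km) < …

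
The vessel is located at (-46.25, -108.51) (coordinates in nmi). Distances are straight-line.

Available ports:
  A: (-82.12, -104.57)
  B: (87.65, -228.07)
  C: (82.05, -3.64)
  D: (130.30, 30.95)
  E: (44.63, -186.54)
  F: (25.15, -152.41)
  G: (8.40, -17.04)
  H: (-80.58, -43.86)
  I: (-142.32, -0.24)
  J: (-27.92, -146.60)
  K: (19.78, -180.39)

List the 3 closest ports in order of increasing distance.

Distances from (-46.25, -108.51):
A: √((-35.87)² + (3.94)²) = √(1286.6569 + 15.5236) = 36.09 nmi
B: √((133.90)² + (-119.56)²) = √(17929.2100 + 14294.5936) = 179.51 nmi
C: √((128.30)² + (104.87)²) = √(16460.8900 + 10997.7169) = 165.71 nmi
D: √((176.55)² + (139.46)²) = √(31169.9025 + 19449.0916) = 224.99 nmi
E: √((90.88)² + (-78.03)²) = √(8259.1744 + 6088.6809) = 119.78 nmi
F: √((71.40)² + (-43.90)²) = √(5097.9600 + 1927.2100) = 83.82 nmi
G: √((54.65)² + (91.47)²) = √(2986.6225 + 8366.7609) = 106.55 nmi
H: √((-34.33)² + (64.65)²) = √(1178.5489 + 4179.6225) = 73.20 nmi
I: √((-96.07)² + (108.27)²) = √(9229.4449 + 11722.3929) = 144.75 nmi
J: √((18.33)² + (-38.09)²) = √(335.9889 + 1450.8481) = 42.27 nmi
K: √((66.03)² + (-71.88)²) = √(4359.9609 + 5166.7344) = 97.60 nmi
Sorted: A (36.09 nmi) < J (42.27 nmi) < H (73.20 nmi) < F (83.82 nmi) < K (97.60 nmi) < …

A, J, H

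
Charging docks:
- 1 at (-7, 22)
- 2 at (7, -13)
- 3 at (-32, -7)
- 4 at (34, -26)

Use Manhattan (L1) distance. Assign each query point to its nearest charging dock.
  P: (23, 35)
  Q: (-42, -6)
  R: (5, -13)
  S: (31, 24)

P→1; Q→3; R→2; S→1

P at (23, 35):
  1: 43
  2: 64
  3: 97
  4: 72
  → nearest: 1 (43)
Q at (-42, -6):
  1: 63
  2: 56
  3: 11
  4: 96
  → nearest: 3 (11)
R at (5, -13):
  1: 47
  2: 2
  3: 43
  4: 42
  → nearest: 2 (2)
S at (31, 24):
  1: 40
  2: 61
  3: 94
  4: 53
  → nearest: 1 (40)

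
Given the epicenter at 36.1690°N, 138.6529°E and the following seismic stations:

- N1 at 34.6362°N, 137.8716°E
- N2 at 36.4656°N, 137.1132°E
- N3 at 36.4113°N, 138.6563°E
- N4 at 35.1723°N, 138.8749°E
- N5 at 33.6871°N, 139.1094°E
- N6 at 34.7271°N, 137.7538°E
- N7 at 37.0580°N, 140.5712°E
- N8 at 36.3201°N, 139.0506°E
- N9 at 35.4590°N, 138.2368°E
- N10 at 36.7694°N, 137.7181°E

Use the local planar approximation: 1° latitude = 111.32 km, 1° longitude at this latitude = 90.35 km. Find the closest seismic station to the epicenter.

N3

Distances from 36.1690°N, 138.6529°E:
N1: 184.6566 km
N2: 142.9765 km
N3: 26.9746 km
N4: 112.7511 km
N5: 279.3467 km
N6: 179.8975 km
N7: 199.5822 km
N8: 39.6743 km
N9: 87.5228 km
N10: 107.7055 km
Minimum: N3 at 26.9746 km.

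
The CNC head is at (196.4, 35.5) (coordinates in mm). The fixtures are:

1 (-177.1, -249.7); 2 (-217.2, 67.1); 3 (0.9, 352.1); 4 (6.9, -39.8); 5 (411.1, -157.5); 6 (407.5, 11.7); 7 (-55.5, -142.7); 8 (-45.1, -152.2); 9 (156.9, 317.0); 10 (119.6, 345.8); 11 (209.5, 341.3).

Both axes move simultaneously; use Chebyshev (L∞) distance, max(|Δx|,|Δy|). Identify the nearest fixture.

4

Distances from (196.4, 35.5):
1: max(|-373.5|, |-285.2|) = 373.5 mm
2: max(|-413.6|, |31.6|) = 413.6 mm
3: max(|-195.5|, |316.6|) = 316.6 mm
4: max(|-189.5|, |-75.3|) = 189.5 mm
5: max(|214.7|, |-193.0|) = 214.7 mm
6: max(|211.1|, |-23.8|) = 211.1 mm
7: max(|-251.9|, |-178.2|) = 251.9 mm
8: max(|-241.5|, |-187.7|) = 241.5 mm
9: max(|-39.5|, |281.5|) = 281.5 mm
10: max(|-76.8|, |310.3|) = 310.3 mm
11: max(|13.1|, |305.8|) = 305.8 mm
Minimum: 4 at 189.5 mm.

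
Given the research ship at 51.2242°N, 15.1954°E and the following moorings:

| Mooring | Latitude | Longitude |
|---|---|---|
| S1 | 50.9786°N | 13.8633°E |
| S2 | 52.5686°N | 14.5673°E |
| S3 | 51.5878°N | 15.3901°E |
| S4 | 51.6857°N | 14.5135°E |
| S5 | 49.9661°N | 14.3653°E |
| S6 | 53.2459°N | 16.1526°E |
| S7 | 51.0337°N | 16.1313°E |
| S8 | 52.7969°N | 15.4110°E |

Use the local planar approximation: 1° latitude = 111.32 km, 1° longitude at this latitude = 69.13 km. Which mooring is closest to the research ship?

Distances from 51.2242°N, 15.1954°E:
S1: 96.0609 km
S2: 155.8302 km
S3: 42.6552 km
S4: 69.7242 km
S5: 151.3522 km
S6: 234.5819 km
S7: 68.0856 km
S8: 175.7062 km
Minimum: S3 at 42.6552 km.

S3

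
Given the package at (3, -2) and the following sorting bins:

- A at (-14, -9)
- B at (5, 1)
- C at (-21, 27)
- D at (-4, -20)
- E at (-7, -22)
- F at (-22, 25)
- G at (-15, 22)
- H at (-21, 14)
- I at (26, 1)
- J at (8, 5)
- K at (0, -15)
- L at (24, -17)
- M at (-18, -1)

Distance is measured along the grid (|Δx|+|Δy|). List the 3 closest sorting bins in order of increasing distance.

B, J, K

Distances from (3, -2):
A: |-17| + |-7| = 17 + 7 = 24
B: |2| + |3| = 2 + 3 = 5
C: |-24| + |29| = 24 + 29 = 53
D: |-7| + |-18| = 7 + 18 = 25
E: |-10| + |-20| = 10 + 20 = 30
F: |-25| + |27| = 25 + 27 = 52
G: |-18| + |24| = 18 + 24 = 42
H: |-24| + |16| = 24 + 16 = 40
I: |23| + |3| = 23 + 3 = 26
J: |5| + |7| = 5 + 7 = 12
K: |-3| + |-13| = 3 + 13 = 16
L: |21| + |-15| = 21 + 15 = 36
M: |-21| + |1| = 21 + 1 = 22
Sorted: B (5) < J (12) < K (16) < M (22) < A (24) < …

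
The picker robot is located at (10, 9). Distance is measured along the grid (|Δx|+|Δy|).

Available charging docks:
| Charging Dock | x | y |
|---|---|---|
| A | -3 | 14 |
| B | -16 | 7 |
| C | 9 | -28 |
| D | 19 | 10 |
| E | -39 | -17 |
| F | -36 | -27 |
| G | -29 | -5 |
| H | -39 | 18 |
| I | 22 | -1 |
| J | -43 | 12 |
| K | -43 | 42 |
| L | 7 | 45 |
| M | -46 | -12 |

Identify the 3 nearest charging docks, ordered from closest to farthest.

Distances from (10, 9):
A: 18
B: 28
C: 38
D: 10
E: 75
F: 82
G: 53
H: 58
I: 22
J: 56
K: 86
L: 39
M: 77
Sorted: D (10) < A (18) < I (22) < B (28) < C (38) < …

D, A, I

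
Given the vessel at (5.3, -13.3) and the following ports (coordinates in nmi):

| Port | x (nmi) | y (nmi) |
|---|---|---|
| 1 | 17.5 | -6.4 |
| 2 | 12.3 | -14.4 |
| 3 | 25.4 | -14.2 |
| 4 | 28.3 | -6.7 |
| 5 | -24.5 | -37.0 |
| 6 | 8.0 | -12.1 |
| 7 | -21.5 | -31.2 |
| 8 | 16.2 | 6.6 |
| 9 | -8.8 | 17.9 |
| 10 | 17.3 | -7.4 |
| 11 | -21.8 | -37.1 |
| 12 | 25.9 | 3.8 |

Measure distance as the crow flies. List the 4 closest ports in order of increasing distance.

Distances from (5.3, -13.3):
1: 14.0 nmi
2: 7.1 nmi
3: 20.1 nmi
4: 23.9 nmi
5: 38.1 nmi
6: 3.0 nmi
7: 32.2 nmi
8: 22.7 nmi
9: 34.2 nmi
10: 13.4 nmi
11: 36.1 nmi
12: 26.8 nmi
Sorted: 6 (3.0 nmi) < 2 (7.1 nmi) < 10 (13.4 nmi) < 1 (14.0 nmi) < 3 (20.1 nmi) < 8 (22.7 nmi) < …

6, 2, 10, 1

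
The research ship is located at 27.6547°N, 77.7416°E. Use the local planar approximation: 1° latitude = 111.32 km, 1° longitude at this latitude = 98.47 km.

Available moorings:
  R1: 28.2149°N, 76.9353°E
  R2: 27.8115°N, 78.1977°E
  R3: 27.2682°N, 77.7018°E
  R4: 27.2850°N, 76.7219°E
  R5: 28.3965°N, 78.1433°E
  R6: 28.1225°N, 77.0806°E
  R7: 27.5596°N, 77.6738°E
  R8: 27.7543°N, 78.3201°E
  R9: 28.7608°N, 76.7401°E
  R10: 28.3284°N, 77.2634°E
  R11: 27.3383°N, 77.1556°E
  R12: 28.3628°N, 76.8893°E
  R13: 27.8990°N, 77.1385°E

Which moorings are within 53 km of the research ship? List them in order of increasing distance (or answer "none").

R7, R3, R2

Distances from 27.6547°N, 77.7416°E:
R1: √((0.5602·111.32)² + (-0.8063·98.47)²) = √(3888.952192 + 6303.782140) = 100.9591 km
R2: √((0.1568·111.32)² + (0.4561·98.47)²) = √(304.676187 + 2017.102745) = 48.1848 km
R3: √((-0.3865·111.32)² + (-0.0398·98.47)²) = √(1851.166114 + 15.359392) = 43.2033 km
R4: √((-0.3697·111.32)² + (-1.0197·98.47)²) = √(1693.734354 + 10082.139784) = 108.5167 km
R5: √((0.7418·111.32)² + (0.4017·98.47)²) = √(6818.989996 + 1564.629590) = 91.5621 km
R6: √((0.4678·111.32)² + (-0.6610·98.47)²) = √(2711.857284 + 4236.534962) = 83.3570 km
R7: √((-0.0951·111.32)² + (-0.0678·98.47)²) = √(112.074660 + 44.572528) = 12.5159 km
R8: √((0.0996·111.32)² + (0.5785·98.47)²) = √(122.932035 + 3244.999262) = 58.0339 km
R9: √((1.1061·111.32)² + (-1.0015·98.47)²) = √(15161.255967 + 9725.451739) = 157.7552 km
R10: √((0.6737·111.32)² + (-0.4782·98.47)²) = √(5624.442614 + 2217.313082) = 88.5537 km
R11: √((-0.3164·111.32)² + (-0.5860·98.47)²) = √(1240.564488 + 3329.684680) = 67.6036 km
R12: √((0.7081·111.32)² + (-0.8523·98.47)²) = √(6213.489719 + 7043.570287) = 115.1393 km
R13: √((0.2443·111.32)² + (-0.6031·98.47)²) = √(739.593915 + 3526.846294) = 65.3180 km
Threshold 53 km: R7 (12.5159 km), R3 (43.2033 km), R2 (48.1848 km) are within range.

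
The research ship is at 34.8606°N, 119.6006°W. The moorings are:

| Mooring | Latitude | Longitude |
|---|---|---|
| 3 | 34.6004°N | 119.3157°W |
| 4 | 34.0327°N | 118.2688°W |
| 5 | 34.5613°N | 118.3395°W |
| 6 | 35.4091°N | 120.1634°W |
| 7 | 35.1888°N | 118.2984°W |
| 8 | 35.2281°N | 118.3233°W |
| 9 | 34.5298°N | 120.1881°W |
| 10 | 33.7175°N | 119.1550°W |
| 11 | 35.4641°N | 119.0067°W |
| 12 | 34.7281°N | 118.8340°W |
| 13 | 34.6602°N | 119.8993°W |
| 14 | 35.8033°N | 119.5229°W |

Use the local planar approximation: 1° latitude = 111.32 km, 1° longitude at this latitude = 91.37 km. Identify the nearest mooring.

Distances from 34.8606°N, 119.6006°W:
3: 38.9439 km
4: 152.6480 km
5: 119.9470 km
6: 79.8281 km
7: 124.4650 km
8: 123.6695 km
9: 65.0967 km
10: 133.6047 km
11: 86.3598 km
12: 71.5804 km
13: 35.2496 km
14: 105.1812 km
Minimum: 13 at 35.2496 km.

13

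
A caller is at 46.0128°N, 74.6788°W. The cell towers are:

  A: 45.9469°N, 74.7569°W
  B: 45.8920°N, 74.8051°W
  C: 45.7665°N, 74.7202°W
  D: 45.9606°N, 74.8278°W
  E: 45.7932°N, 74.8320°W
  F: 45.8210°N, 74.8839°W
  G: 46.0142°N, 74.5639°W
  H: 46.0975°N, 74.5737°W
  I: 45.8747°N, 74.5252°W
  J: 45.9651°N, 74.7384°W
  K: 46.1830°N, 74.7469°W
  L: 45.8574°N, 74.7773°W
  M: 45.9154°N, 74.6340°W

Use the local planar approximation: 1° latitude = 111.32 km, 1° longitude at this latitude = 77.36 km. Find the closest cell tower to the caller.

J

Distances from 46.0128°N, 74.6788°W:
A: √((-0.0659·111.32)² + (-0.0781·77.36)²) = √(53.816720 + 36.503541) = 9.5037 km
B: √((-0.1208·111.32)² + (-0.1263·77.36)²) = √(180.834073 + 95.463999) = 16.6222 km
C: √((-0.2463·111.32)² + (-0.0414·77.36)²) = √(751.753085 + 10.257313) = 27.6045 km
D: √((-0.0522·111.32)² + (-0.1490·77.36)²) = √(33.766605 + 132.863430) = 12.9085 km
E: √((-0.2196·111.32)² + (-0.1532·77.36)²) = √(597.600658 + 140.459285) = 27.1673 km
F: √((-0.1918·111.32)² + (-0.2051·77.36)²) = √(455.872717 + 251.746965) = 26.6011 km
G: √((0.0014·111.32)² + (0.1149·77.36)²) = √(0.024289 + 79.008348) = 8.8900 km
H: √((0.0847·111.32)² + (0.1051·77.36)²) = √(88.902345 + 66.105616) = 12.4502 km
I: √((-0.1381·111.32)² + (0.1536·77.36)²) = √(236.338107 + 141.193711) = 19.4302 km
J: √((-0.0477·111.32)² + (-0.0596·77.36)²) = √(28.195718 + 21.258149) = 7.0323 km
K: √((0.1702·111.32)² + (-0.0681·77.36)²) = √(358.976077 + 27.754100) = 19.6655 km
L: √((-0.1554·111.32)² + (-0.0985·77.36)²) = √(299.259830 + 58.063790) = 18.9030 km
M: √((-0.0974·111.32)² + (0.0448·77.36)²) = √(117.561281 + 12.011271) = 11.3830 km
Minimum: J at 7.0323 km.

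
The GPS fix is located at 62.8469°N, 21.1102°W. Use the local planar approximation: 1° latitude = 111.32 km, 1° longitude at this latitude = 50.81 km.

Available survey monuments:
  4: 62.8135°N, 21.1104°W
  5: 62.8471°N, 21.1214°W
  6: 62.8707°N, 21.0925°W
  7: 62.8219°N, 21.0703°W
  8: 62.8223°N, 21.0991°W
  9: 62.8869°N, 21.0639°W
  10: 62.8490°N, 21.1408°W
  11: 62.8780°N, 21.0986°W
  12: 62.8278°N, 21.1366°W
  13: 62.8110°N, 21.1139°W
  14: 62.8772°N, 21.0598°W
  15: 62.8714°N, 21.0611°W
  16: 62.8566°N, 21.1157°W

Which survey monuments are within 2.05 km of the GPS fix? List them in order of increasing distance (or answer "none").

Distances from 62.8469°N, 21.1102°W:
4: √((-0.0334·111.32)² + (-0.0002·50.81)²) = √(13.824178 + 0.000103) = 3.7181 km
5: √((0.0002·111.32)² + (-0.0112·50.81)²) = √(0.000496 + 0.323843) = 0.5695 km
6: √((0.0238·111.32)² + (0.0177·50.81)²) = √(7.019405 + 0.808807) = 2.7979 km
7: √((-0.0250·111.32)² + (0.0399·50.81)²) = √(7.745089 + 4.110022) = 3.4431 km
8: √((-0.0246·111.32)² + (0.0111·50.81)²) = √(7.499229 + 0.318086) = 2.7959 km
9: √((0.0400·111.32)² + (0.0463·50.81)²) = √(19.827428 + 5.534270) = 5.0360 km
10: √((0.0021·111.32)² + (-0.0306·50.81)²) = √(0.054649 + 2.417360) = 1.5723 km
11: √((0.0311·111.32)² + (0.0116·50.81)²) = √(11.985804 + 0.347388) = 3.5119 km
12: √((-0.0191·111.32)² + (-0.0264·50.81)²) = √(4.520777 + 1.799311) = 2.5140 km
13: √((-0.0359·111.32)² + (-0.0037·50.81)²) = √(15.971117 + 0.035343) = 4.0008 km
14: √((0.0303·111.32)² + (0.0504·50.81)²) = √(11.377102 + 6.557820) = 4.2350 km
15: √((0.0245·111.32)² + (0.0491·50.81)²) = √(7.438383 + 6.223882) = 3.6963 km
16: √((0.0097·111.32)² + (-0.0055·50.81)²) = √(1.165977 + 0.078095) = 1.1154 km
Threshold 2.05 km: 5 (0.5695 km), 16 (1.1154 km), 10 (1.5723 km) are within range.

5, 16, 10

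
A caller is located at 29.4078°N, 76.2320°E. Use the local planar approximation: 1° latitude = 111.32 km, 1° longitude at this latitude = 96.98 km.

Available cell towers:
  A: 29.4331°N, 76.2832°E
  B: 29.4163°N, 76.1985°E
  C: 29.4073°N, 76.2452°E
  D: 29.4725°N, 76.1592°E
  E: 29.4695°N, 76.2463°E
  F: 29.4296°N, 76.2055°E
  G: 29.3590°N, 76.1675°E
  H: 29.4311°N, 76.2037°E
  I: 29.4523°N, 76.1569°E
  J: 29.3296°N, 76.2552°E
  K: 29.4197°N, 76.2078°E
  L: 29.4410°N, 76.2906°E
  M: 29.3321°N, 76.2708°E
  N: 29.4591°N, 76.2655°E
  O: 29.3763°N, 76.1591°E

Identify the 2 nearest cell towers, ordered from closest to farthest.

Distances from 29.4078°N, 76.2320°E:
A: 5.7085 km
B: 3.3838 km
C: 1.2813 km
D: 10.0856 km
E: 7.0071 km
F: 3.5347 km
G: 8.2849 km
H: 3.7762 km
I: 8.8082 km
J: 8.9913 km
K: 2.6950 km
L: 6.7791 km
M: 9.2289 km
N: 6.5702 km
O: 7.8917 km
Sorted: C (1.2813 km) < K (2.6950 km) < B (3.3838 km) < F (3.5347 km) < …

C, K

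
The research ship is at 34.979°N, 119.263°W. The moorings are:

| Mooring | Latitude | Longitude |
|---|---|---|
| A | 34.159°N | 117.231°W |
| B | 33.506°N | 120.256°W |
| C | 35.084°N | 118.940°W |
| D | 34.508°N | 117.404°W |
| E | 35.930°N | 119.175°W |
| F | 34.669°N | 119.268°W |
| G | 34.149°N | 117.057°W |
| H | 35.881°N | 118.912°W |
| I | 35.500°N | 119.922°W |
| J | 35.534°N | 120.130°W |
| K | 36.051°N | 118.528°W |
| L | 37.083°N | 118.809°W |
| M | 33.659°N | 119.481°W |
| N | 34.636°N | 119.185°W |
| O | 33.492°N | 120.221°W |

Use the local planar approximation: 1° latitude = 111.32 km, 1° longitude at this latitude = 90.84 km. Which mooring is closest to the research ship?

Distances from 34.979°N, 119.263°W:
A: √((-0.820·111.32)² + (2.032·90.84)²) = √(8332.47655 + 34072.31627) = 205.924 km
B: √((-1.473·111.32)² + (-0.993·90.84)²) = √(26887.59074 + 8136.78326) = 187.148 km
C: √((0.105·111.32)² + (0.323·90.84)²) = √(136.62337 + 860.91306) = 31.584 km
D: √((-0.471·111.32)² + (1.859·90.84)²) = √(2749.08526 + 28517.60378) = 176.824 km
E: √((0.951·111.32)² + (0.088·90.84)²) = √(11207.46598 + 63.90276) = 106.167 km
F: √((-0.310·111.32)² + (-0.005·90.84)²) = √(1190.88488 + 0.20630) = 34.512 km
G: √((-0.830·111.32)² + (2.206·90.84)²) = √(8536.94690 + 40157.37048) = 220.668 km
H: √((0.902·111.32)² + (0.351·90.84)²) = √(10082.29663 + 1016.64302) = 105.352 km
I: √((0.521·111.32)² + (-0.659·90.84)²) = √(3363.73553 + 3583.64582) = 83.351 km
J: √((0.555·111.32)² + (-0.867·90.84)²) = √(3817.08966 + 6202.86667) = 100.100 km
K: √((1.072·111.32)² + (0.735·90.84)²) = √(14240.85177 + 4457.88570) = 136.743 km
L: √((2.104·111.32)² + (0.454·90.84)²) = √(54857.73425 + 1700.84977) = 237.820 km
M: √((-1.320·111.32)² + (-0.218·90.84)²) = √(21592.06892 + 392.16356) = 148.271 km
N: √((-0.343·111.32)² + (0.078·90.84)²) = √(1457.92316 + 50.20459) = 38.835 km
O: √((-1.487·111.32)² + (-0.958·90.84)²) = √(27401.12112 + 7573.30189) = 187.014 km
Minimum: C at 31.584 km.

C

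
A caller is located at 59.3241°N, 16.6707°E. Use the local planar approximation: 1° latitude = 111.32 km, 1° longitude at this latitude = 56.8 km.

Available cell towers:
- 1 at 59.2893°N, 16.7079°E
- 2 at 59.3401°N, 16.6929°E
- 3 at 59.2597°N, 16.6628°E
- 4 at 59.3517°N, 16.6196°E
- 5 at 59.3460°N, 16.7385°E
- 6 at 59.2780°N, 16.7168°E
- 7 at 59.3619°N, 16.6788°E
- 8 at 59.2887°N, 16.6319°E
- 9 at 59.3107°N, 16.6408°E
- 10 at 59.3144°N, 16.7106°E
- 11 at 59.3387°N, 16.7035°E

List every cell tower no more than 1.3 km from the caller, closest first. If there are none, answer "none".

Distances from 59.3241°N, 16.6707°E:
1: √((-0.0348·111.32)² + (0.0372·56.8)²) = √(15.007380 + 4.464600) = 4.4127 km
2: √((0.0160·111.32)² + (0.0222·56.8)²) = √(3.172388 + 1.590020) = 2.1823 km
3: √((-0.0644·111.32)² + (-0.0079·56.8)²) = √(51.394676 + 0.201350) = 7.1830 km
4: √((0.0276·111.32)² + (-0.0511·56.8)²) = √(9.439838 + 8.424390) = 4.2266 km
5: √((0.0219·111.32)² + (0.0678·56.8)²) = √(5.943395 + 14.830509) = 4.5578 km
6: √((-0.0461·111.32)² + (0.0461·56.8)²) = √(26.335905 + 6.856438) = 5.7613 km
7: √((0.0378·111.32)² + (0.0081·56.8)²) = √(17.706389 + 0.211674) = 4.2330 km
8: √((-0.0354·111.32)² + (-0.0388·56.8)²) = √(15.529337 + 4.856911) = 4.5151 km
9: √((-0.0134·111.32)² + (-0.0299·56.8)²) = √(2.225133 + 2.884291) = 2.2604 km
10: √((-0.0097·111.32)² + (0.0399·56.8)²) = √(1.165977 + 5.136206) = 2.5104 km
11: √((0.0146·111.32)² + (0.0328·56.8)²) = √(2.641509 + 3.470918) = 2.4723 km
Threshold 1.3 km: none within range.

none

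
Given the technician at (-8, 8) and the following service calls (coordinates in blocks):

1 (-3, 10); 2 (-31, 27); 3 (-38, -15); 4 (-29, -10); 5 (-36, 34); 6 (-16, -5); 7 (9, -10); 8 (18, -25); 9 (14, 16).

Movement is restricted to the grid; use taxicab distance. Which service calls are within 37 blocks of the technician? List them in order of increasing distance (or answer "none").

Distances from (-8, 8):
1: |5| + |2| = 5 + 2 = 7 blocks
2: |-23| + |19| = 23 + 19 = 42 blocks
3: |-30| + |-23| = 30 + 23 = 53 blocks
4: |-21| + |-18| = 21 + 18 = 39 blocks
5: |-28| + |26| = 28 + 26 = 54 blocks
6: |-8| + |-13| = 8 + 13 = 21 blocks
7: |17| + |-18| = 17 + 18 = 35 blocks
8: |26| + |-33| = 26 + 33 = 59 blocks
9: |22| + |8| = 22 + 8 = 30 blocks
Threshold 37 blocks: 1 (7 blocks), 6 (21 blocks), 9 (30 blocks), 7 (35 blocks) are within range.

1, 6, 9, 7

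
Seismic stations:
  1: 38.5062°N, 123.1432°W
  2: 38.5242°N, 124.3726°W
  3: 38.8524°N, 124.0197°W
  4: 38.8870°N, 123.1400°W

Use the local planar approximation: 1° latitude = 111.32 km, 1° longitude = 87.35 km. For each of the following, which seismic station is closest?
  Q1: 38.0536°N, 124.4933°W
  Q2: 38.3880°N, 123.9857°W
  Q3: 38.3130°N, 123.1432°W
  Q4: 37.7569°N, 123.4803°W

Q1 at 38.0536°N, 124.4933°W:
  1: √((0.4526·111.32)² + (1.3501·87.35)²) = √(2538.490220 + 13907.776189) = 128.2430 km
  2: √((0.4706·111.32)² + (0.1207·87.35)²) = √(2744.417886 + 111.157906) = 53.4376 km
  3: √((0.7988·111.32)² + (0.4736·87.35)²) = √(7907.196067 + 1711.390851) = 98.0744 km
  4: √((0.8334·111.32)² + (1.3533·87.35)²) = √(8607.031404 + 13973.782598) = 150.2691 km
  → nearest: 2 (53.4376 km)
Q2 at 38.3880°N, 123.9857°W:
  1: √((0.1182·111.32)² + (0.8425·87.35)²) = √(173.133596 + 5415.837658) = 74.7594 km
  2: √((0.1362·111.32)² + (-0.3869·87.35)²) = √(229.879694 + 1142.150352) = 37.0409 km
  3: √((0.4644·111.32)² + (-0.0340·87.35)²) = √(2672.580636 + 8.820306) = 51.7822 km
  4: √((0.4990·111.32)² + (0.8457·87.35)²) = √(3085.655850 + 5457.056871) = 92.4268 km
  → nearest: 2 (37.0409 km)
Q3 at 38.3130°N, 123.1432°W:
  1: √((0.1932·111.32)² + (0.0000·87.35)²) = √(462.552081 + 0.000000) = 21.5070 km
  2: √((0.2112·111.32)² + (-1.2294·87.35)²) = √(552.756964 + 11532.201874) = 109.9316 km
  3: √((0.5394·111.32)² + (-0.8765·87.35)²) = √(3605.523077 + 5861.781953) = 97.3001 km
  4: √((0.5740·111.32)² + (0.0032·87.35)²) = √(4082.913509 + 0.078131) = 63.8983 km
  → nearest: 1 (21.5070 km)
Q4 at 37.7569°N, 123.4803°W:
  1: √((0.7493·111.32)² + (0.3371·87.35)²) = √(6957.574423 + 867.048365) = 88.4569 km
  2: √((0.7673·111.32)² + (-0.8923·87.35)²) = √(7295.865040 + 6075.018497) = 115.6325 km
  3: √((1.0955·111.32)² + (-0.5394·87.35)²) = √(14872.061035 + 2219.973053) = 130.7365 km
  4: √((1.1301·111.32)² + (0.3403·87.35)²) = √(15826.327379 + 883.587812) = 129.2668 km
  → nearest: 1 (88.4569 km)

Q1→2; Q2→2; Q3→1; Q4→1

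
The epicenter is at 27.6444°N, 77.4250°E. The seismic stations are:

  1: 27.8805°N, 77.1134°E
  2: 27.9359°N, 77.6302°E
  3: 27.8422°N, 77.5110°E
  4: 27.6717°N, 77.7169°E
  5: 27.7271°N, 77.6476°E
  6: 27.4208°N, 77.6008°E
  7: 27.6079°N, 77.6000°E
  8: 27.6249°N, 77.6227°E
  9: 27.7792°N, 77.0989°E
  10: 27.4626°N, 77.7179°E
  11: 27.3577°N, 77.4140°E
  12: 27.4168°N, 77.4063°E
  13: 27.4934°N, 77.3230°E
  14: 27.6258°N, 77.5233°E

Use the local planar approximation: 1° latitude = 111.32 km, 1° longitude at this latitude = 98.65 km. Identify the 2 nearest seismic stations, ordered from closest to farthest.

14, 7

Distances from 27.6444°N, 77.4250°E:
1: 40.4436 km
2: 38.2461 km
3: 23.5970 km
4: 28.9559 km
5: 23.8112 km
6: 30.3371 km
7: 17.7355 km
8: 19.6235 km
9: 35.4975 km
10: 35.2771 km
11: 31.9339 km
12: 25.4035 km
13: 19.5909 km
14: 9.9159 km
Sorted: 14 (9.9159 km) < 7 (17.7355 km) < 13 (19.5909 km) < 8 (19.6235 km) < …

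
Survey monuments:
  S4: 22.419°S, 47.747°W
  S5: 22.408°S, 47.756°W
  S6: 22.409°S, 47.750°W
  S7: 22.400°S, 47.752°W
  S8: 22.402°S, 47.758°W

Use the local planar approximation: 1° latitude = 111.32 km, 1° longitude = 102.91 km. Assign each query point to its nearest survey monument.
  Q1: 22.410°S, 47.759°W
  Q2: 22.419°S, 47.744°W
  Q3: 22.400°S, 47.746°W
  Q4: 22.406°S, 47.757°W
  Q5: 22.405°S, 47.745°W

Q1→S5; Q2→S4; Q3→S7; Q4→S5; Q5→S6

Q1 at 22.410°S, 47.759°W:
  S4: 1.590 km
  S5: 0.381 km
  S6: 0.933 km
  S7: 1.326 km
  S8: 0.896 km
  → nearest: S5 (0.381 km)
Q2 at 22.419°S, 47.744°W:
  S4: 0.309 km
  S5: 1.739 km
  S6: 1.273 km
  S7: 2.270 km
  S8: 2.378 km
  → nearest: S4 (0.309 km)
Q3 at 22.400°S, 47.746°W:
  S4: 2.118 km
  S5: 1.361 km
  S6: 1.083 km
  S7: 0.617 km
  S8: 1.255 km
  → nearest: S7 (0.617 km)
Q4 at 22.406°S, 47.757°W:
  S4: 1.776 km
  S5: 0.245 km
  S6: 0.794 km
  S7: 0.843 km
  S8: 0.457 km
  → nearest: S5 (0.245 km)
Q5 at 22.405°S, 47.745°W:
  S4: 1.572 km
  S5: 1.180 km
  S6: 0.680 km
  S7: 0.910 km
  S8: 1.379 km
  → nearest: S6 (0.680 km)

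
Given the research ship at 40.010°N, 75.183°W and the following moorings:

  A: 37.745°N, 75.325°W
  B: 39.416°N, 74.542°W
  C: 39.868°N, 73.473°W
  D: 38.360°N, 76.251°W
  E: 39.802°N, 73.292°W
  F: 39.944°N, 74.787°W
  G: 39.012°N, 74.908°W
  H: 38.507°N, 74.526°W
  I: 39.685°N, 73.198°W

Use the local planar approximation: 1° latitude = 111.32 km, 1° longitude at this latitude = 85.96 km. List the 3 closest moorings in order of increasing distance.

F, B, G

Distances from 40.010°N, 75.183°W:
A: √((-2.265·111.32)² + (-0.142·85.96)²) = √(63574.47874 + 148.99425) = 252.435 km
B: √((-0.594·111.32)² + (0.641·85.96)²) = √(4372.39396 + 3036.04967) = 86.072 km
C: √((-0.142·111.32)² + (1.710·85.96)²) = √(249.87516 + 21606.53047) = 147.839 km
D: √((-1.650·111.32)² + (-1.068·85.96)²) = √(33737.60768 + 8428.20944) = 205.343 km
E: √((-0.208·111.32)² + (1.891·85.96)²) = √(536.13365 + 26422.61954) = 164.191 km
F: √((-0.066·111.32)² + (0.396·85.96)²) = √(53.98017 + 1158.73249) = 34.824 km
G: √((-0.998·111.32)² + (0.275·85.96)²) = √(12342.62340 + 558.80232) = 113.584 km
H: √((-1.503·111.32)² + (0.657·85.96)²) = √(27993.96121 + 3189.50695) = 176.588 km
I: √((-0.325·111.32)² + (1.985·85.96)²) = √(1308.92004 + 29114.80166) = 174.424 km
Sorted: F (34.824 km) < B (86.072 km) < G (113.584 km) < C (147.839 km) < E (164.191 km) < …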